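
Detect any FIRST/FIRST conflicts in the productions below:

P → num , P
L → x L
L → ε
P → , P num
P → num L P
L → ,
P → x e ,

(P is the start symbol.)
A FIRST/FIRST conflict occurs when two productions N → α and N → β for the same non-terminal have FIRST(α) ∩ FIRST(β) ≠ ∅ (with ε ∈ FIRST of a nullable right-hand side, so two nullable alternatives also conflict).

Productions for P:
  P → num , P: FIRST = { 'num' }
  P → , P num: FIRST = { ',' }
  P → num L P: FIRST = { 'num' }
  P → x e ,: FIRST = { 'x' }
Productions for L:
  L → x L: FIRST = { 'x' }
  L → ε: FIRST = { ε }
  L → ,: FIRST = { ',' }

Conflict for P: P → num , P and P → num L P
  Overlap: { 'num' }

Answer: Yes. P → num ',' P / P → num L P on { 'num' }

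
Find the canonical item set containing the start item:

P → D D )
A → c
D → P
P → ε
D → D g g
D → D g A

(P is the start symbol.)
First, augment the grammar with P' → P
I₀ = CLOSURE({ [P' → . P] }):
  [P' → . P] has the dot before P: add [P → . D D )], [P → .]
  [P → . D D )] has the dot before D: add [D → . P], [D → . D g g], [D → . D g A]
No further items can be added.

I₀ = { [D → . D g A], [D → . D g g], [D → . P], [P → . D D )], [P → .], [P' → . P] }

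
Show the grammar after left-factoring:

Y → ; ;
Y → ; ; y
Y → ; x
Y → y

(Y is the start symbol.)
Y → ; Y'
Y' → ; Y''
Y'' → ε
Y'' → y
Y' → x
Y → y

Left-factoring transforms A → αβ₁ | αβ₂ into A → αA' and A' → β₁ | β₂
(α is the longest common prefix among the alternatives). Repeat until
no nonterminal has two alternatives with a common prefix.

Round 1: Y has alternatives sharing prefix ';'. Introduce Y': Y → ; Y'
  Add: Y' → ;
  Add: Y' → ; y
  Add: Y' → x

Round 2: Y' has alternatives sharing prefix ';'. Introduce Y'': Y' → ; Y''
  Add: Y'' → ε
  Add: Y'' → y

No remaining common prefixes — done.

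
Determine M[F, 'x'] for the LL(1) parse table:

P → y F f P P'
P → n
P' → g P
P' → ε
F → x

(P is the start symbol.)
To find M[F, 'x'], we find productions for F where 'x' is in the predict set (PREDICT(N → α) = (FIRST(α) \ {ε}) ∪ (FOLLOW(N) if α ⇒* ε)).

F → x: PREDICT = { 'x' }
  'x' is in predict set, so this production goes in M[F, 'x']

M[F, 'x'] = F → x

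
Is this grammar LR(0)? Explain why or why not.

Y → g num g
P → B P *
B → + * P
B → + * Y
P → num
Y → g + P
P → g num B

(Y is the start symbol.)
Yes, the grammar is LR(0)

A grammar is LR(0) if no state in the canonical LR(0) collection has:
  - both a shift item (dot before a terminal) and a complete item (shift-reduce conflict), or
  - two or more complete items (reduce-reduce conflict; the accept item [Y' → Y .] counts as a complete item here).

Augment with Y' → Y and build the canonical LR(0) collection (I0 = CLOSURE({[Y' → . Y]}), then GOTO on every symbol after a dot until no new states appear). It has 20 states:
  I0: { [Y → . g + P], [Y → . g num g], [Y' → . Y] }  — shift
  I1: { [Y' → Y .] }  — accept
  I2: { [Y → g . + P], [Y → g . num g] }  — shift
  I3: { [B → . + * P], [B → . + * Y], [P → . B P *], [P → . g num B], [P → . num], [Y → g + . P] }  — shift
  I4: { [Y → g num . g] }  — shift
  I5: { [Y → g num g .] }  — reduce
  I6: { [B → + . * P], [B → + . * Y] }  — shift
  I7: { [B → . + * P], [B → . + * Y], [P → . B P *], [P → . g num B], [P → . num], [P → B . P *] }  — shift
  I8: { [Y → g + P .] }  — reduce
  I9: { [P → g . num B] }  — shift
  I10: { [P → num .] }  — reduce
  I11: { [B → . + * P], [B → . + * Y], [P → g num . B] }  — shift
  I12: { [P → g num B .] }  — reduce
  I13: { [P → B P . *] }  — shift
  I14: { [P → B P * .] }  — reduce
  I15: { [B → + * . P], [B → + * . Y], [B → . + * P], [B → . + * Y], [P → . B P *], [P → . g num B], [P → . num], [Y → . g + P], [Y → . g num g] }  — shift
  I16: { [B → + * P .] }  — reduce
  I17: { [B → + * Y .] }  — reduce
  I18: { [P → g . num B], [Y → g . + P], [Y → g . num g] }  — shift
  I19: { [B → . + * P], [B → . + * Y], [P → g num . B], [Y → g num . g] }  — shift

Every state is either a pure shift/goto state or contains exactly one complete item and nothing to shift — no conflicts. The grammar is LR(0).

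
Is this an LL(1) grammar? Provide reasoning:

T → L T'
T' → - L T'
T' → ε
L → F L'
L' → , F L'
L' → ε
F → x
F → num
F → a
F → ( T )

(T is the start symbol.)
Relevant sets:
  FOLLOW(T') = { $, ')' }
  FOLLOW(L') = { $, ')', '-' }

For T':
  PREDICT(T' → '-' L T') = { '-' }
  PREDICT(T' → ε) = { $, ')' }
For L':
  PREDICT(L' → ',' F L') = { ',' }
  PREDICT(L' → ε) = { $, ')', '-' }
For F:
  PREDICT(F → x) = { 'x' }
  PREDICT(F → num) = { 'num' }
  PREDICT(F → a) = { 'a' }
  PREDICT(F → '(' T ')') = { '(' }
T, L have a single production, so nothing to check there.

All predict sets are disjoint. The grammar IS LL(1).

Answer: Yes, the grammar is LL(1).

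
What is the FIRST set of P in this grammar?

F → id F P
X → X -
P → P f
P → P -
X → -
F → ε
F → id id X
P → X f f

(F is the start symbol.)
To compute FIRST(P), examine every production with P on the left-hand side, reading each right-hand side left to right until a non-nullable symbol is reached.

FIRST sets of the other non-terminals involved (by the same procedure, iterated to a fixed point):
  FIRST(X) = { '-' }

From P → P f:
  - P is the symbol being defined: contributes nothing new
    P is not nullable, so stop
From P → P -:
  - P is the symbol being defined: contributes nothing new
    P is not nullable, so stop
From P → X f f:
  - X is a non-terminal: add FIRST(X) \ {ε} = { '-' }
    X is not nullable, so stop

Collecting: FIRST(P) = { '-' }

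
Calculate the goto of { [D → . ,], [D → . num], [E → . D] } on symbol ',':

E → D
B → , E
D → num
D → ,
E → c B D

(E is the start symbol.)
{ [D → , .] }

GOTO(I, ',') = CLOSURE({ [A → αX.β] : [A → α.Xβ] ∈ I, X = ',' })

Items with dot before ',', with the dot advanced:
  [D → . ,] → [D → , .]
Closure adds nothing (no advanced item has the dot before a non-terminal).

GOTO = { [D → , .] }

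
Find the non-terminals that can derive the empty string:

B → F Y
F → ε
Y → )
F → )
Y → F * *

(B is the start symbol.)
{ 'F' }

ε-productions: F → ε
So F is immediately nullable.
No further non-terminal can be added: every production for the remaining non-terminals contains a terminal or a non-nullable non-terminal.
Nullable = { 'F' }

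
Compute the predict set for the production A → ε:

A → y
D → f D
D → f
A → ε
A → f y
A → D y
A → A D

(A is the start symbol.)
{ $, 'f' }

PREDICT(A → ε) = (FIRST(RHS) \ {ε}) ∪ (FOLLOW(A) if ε ∈ FIRST(RHS), i.e. RHS ⇒* ε)
The right-hand side is ε (FIRST(ε) = { ε }), so the predict set is FOLLOW(A) = { $, 'f' }
PREDICT(A → ε) = { $, 'f' }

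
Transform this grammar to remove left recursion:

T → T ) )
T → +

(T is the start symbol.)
T is directly left-recursive. The standard transformation for
  A → A α₁ | ... | A α_m | β₁ | ... | β_n
is
  A  → β₁ A' | ... | β_n A'
  A' → α₁ A' | ... | α_m A' | ε

T → + becomes T → + T'
T → T ) ) becomes T' → ) ) T'
Add T' → ε

Resulting grammar:
T → + T'
T' → ) ) T'
T' → ε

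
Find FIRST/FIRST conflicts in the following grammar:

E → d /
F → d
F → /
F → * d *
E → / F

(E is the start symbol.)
A FIRST/FIRST conflict occurs when two productions N → α and N → β for the same non-terminal have FIRST(α) ∩ FIRST(β) ≠ ∅ (with ε ∈ FIRST of a nullable right-hand side, so two nullable alternatives also conflict).

Productions for E:
  E → d /: FIRST = { 'd' }
  E → / F: FIRST = { '/' }
Productions for F:
  F → d: FIRST = { 'd' }
  F → /: FIRST = { '/' }
  F → * d *: FIRST = { '*' }

All alternatives of each non-terminal have pairwise disjoint FIRST sets.

Answer: No FIRST/FIRST conflicts.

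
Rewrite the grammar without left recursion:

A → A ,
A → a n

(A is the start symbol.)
A → a n A'
A' → , A'
A' → ε

A is directly left-recursive. The standard transformation for
  A → A α₁ | ... | A α_m | β₁ | ... | β_n
is
  A  → β₁ A' | ... | β_n A'
  A' → α₁ A' | ... | α_m A' | ε

A → a n becomes A → a n A'
A → A , becomes A' → , A'
Add A' → ε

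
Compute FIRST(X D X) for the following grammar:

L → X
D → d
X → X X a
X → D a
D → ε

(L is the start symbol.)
{ 'a', 'd' }

FIRST sets of the non-terminals involved (from the grammar, by fixed-point iteration):
  FIRST(X) = { 'a', 'd' }

To compute FIRST(X D X), process the symbols left to right:
Symbol X is a non-terminal. Add FIRST(X) \ {ε} = { 'a', 'd' }
X is not nullable (ε ∉ FIRST(X)), so stop here.
FIRST(X D X) = { 'a', 'd' }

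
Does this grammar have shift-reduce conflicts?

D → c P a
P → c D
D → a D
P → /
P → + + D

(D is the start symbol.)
No shift-reduce conflicts

Augment with D' → D and build the canonical LR(0) collection (I0 = CLOSURE({[D' → . D]}), then GOTO on every symbol after a dot until no new states appear). It has 13 states:
  I0: { [D → . a D], [D → . c P a], [D' → . D] }  — shift
  I1: { [D' → D .] }  — accept
  I2: { [D → . a D], [D → . c P a], [D → a . D] }  — shift
  I3: { [D → c . P a], [P → . + + D], [P → . /], [P → . c D] }  — shift
  I4: { [P → + . + D] }  — shift
  I5: { [P → / .] }  — reduce
  I6: { [D → c P . a] }  — shift
  I7: { [D → . a D], [D → . c P a], [P → c . D] }  — shift
  I8: { [P → c D .] }  — reduce
  I9: { [D → c P a .] }  — reduce
  I10: { [D → . a D], [D → . c P a], [P → + + . D] }  — shift
  I11: { [P → + + D .] }  — reduce
  I12: { [D → a D .] }  — reduce

No state contains both a complete item and a shift item.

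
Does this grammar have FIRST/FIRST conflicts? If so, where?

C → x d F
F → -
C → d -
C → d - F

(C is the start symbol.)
Productions for C:
  C → x d F: FIRST = { 'x' }
  C → d -: FIRST = { 'd' }
  C → d - F: FIRST = { 'd' }
F has only one production, so no FIRST/FIRST conflict is possible there.

Conflict for C: C → d - and C → d - F
  Overlap: { 'd' }

Answer: Yes. C → d '-' / C → d '-' F on { 'd' }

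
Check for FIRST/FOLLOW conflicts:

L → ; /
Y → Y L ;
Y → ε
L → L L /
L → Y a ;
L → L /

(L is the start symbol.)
A FIRST/FOLLOW conflict occurs when a non-terminal N has a nullable alternative N → β (β ⇒* ε) and another alternative N → α with FIRST(α) ∩ FOLLOW(N) ≠ ∅: on such a lookahead the parser cannot decide between expanding α and letting N vanish via β.

Nullable non-terminals: Y.
FIRST sets used below: FIRST(Y) = { ';', 'a', ε }, FIRST(L) = { ';', 'a' }

Y: nullable alternative(s) Y → ε; FOLLOW(Y) = { ';', 'a' }
  Y → Y L ;: FIRST \ {ε} = { ';', 'a' } — overlaps FOLLOW(Y) on { ';', 'a' }: CONFLICT
  Y → ε: FIRST \ {ε} = { } — this is the only nullable alternative, skip

L has no nullable alternative, so no FIRST/FOLLOW check is needed there.

So the grammar has 1 FIRST/FOLLOW conflict (marked CONFLICT above).

Answer: Yes. Y → Y L ';' with FOLLOW(Y) on { ';', 'a' }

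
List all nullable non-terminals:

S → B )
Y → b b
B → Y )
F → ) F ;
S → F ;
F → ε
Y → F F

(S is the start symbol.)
{ 'F', 'Y' }

ε-productions: F → ε
So F is immediately nullable.
Y → F F: every symbol on the right is nullable, so Y is nullable too.
No further non-terminal can be added: every production for the remaining non-terminals contains a terminal or a non-nullable non-terminal.
Nullable = { 'F', 'Y' }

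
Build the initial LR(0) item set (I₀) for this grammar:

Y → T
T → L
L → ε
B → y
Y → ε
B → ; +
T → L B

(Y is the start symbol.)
First, augment the grammar with Y' → Y
I₀ = CLOSURE({ [Y' → . Y] }):
  [Y' → . Y] has the dot before Y: add [Y → . T], [Y → .]
  [Y → . T] has the dot before T: add [T → . L], [T → . L B]
  [T → . L] has the dot before L: add [L → .]
No further items can be added.

I₀ = { [L → .], [T → . L B], [T → . L], [Y → . T], [Y → .], [Y' → . Y] }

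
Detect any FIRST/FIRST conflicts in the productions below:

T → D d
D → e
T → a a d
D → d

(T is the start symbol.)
A FIRST/FIRST conflict occurs when two productions N → α and N → β for the same non-terminal have FIRST(α) ∩ FIRST(β) ≠ ∅ (with ε ∈ FIRST of a nullable right-hand side, so two nullable alternatives also conflict).

FIRST sets of the non-terminals at (or reachable through a nullable prefix from) the front of some alternative:
  FIRST(D) = { 'd', 'e' }

Productions for T:
  T → D d: FIRST = { 'd', 'e' }
  T → a a d: FIRST = { 'a' }
Productions for D:
  D → e: FIRST = { 'e' }
  D → d: FIRST = { 'd' }

All alternatives of each non-terminal have pairwise disjoint FIRST sets.

Answer: No FIRST/FIRST conflicts.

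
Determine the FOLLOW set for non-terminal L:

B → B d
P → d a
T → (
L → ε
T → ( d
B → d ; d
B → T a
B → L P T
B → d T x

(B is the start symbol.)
To compute FOLLOW(L), find every occurrence of L on a right-hand side N → α L β: add FIRST(β) \ {ε}, and if β is empty or nullable also add FOLLOW(N). Iterate to a fixed point.

In B → L P T: L is followed by P T, add FIRST(P T) \ {ε} = { 'd' }

Taking the union: FOLLOW(L) = { 'd' }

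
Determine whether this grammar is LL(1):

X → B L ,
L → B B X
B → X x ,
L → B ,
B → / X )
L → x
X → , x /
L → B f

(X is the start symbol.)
No. Predict set conflict for X: { ',' }

A grammar is LL(1) if for each non-terminal N with multiple productions, the predict sets of those productions are pairwise disjoint, where PREDICT(N → α) = (FIRST(α) \ {ε}) ∪ (FOLLOW(N) if α ⇒* ε).

Relevant sets:
  FIRST(B) = { ',', '/' }
  FIRST(X) = { ',', '/' }

For X:
  PREDICT(X → B L ',') = { ',', '/' }
  PREDICT(X → ',' x '/') = { ',' }
For L:
  PREDICT(L → B B X) = { ',', '/' }
  PREDICT(L → B ',') = { ',', '/' }
  PREDICT(L → x) = { 'x' }
  PREDICT(L → B f) = { ',', '/' }
For B:
  PREDICT(B → X x ',') = { ',', '/' }
  PREDICT(B → '/' X ')') = { '/' }

Conflict found: Predict set conflict for X: { ',' }
The grammar is NOT LL(1).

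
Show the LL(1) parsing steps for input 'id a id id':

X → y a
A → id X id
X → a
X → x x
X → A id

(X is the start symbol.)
LL(1) parsing maintains a stack (initially the start symbol over $) and the input. At each step: if the stack top is a terminal, match it against the current input token; if it is a non-terminal N, replace it with the RHS of M[N, lookahead] (the unique production whose predict set contains the lookahead).

Stack is shown with the top on the left.

Stack         Input         Action
----------------------------------
X $           id a id id $  output X → A id
A id $        id a id id $  output A → id X id
id X id id $  id a id id $  match 'id'
X id id $     a id id $     output X → a
a id id $     a id id $     match 'a'
id id $       id id $       match 'id'
id $          id $          match 'id'
$             $             accept

The string is accepted.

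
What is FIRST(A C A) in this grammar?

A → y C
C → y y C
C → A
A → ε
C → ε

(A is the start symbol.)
{ 'y', ε }

FIRST sets of the non-terminals involved (from the grammar, by fixed-point iteration):
  FIRST(A) = { 'y', ε }
  FIRST(C) = { 'y', ε }

To compute FIRST(A C A), process the symbols left to right:
Symbol A is a non-terminal. Add FIRST(A) \ {ε} = { 'y' }
A is nullable (ε ∈ FIRST(A)), continue to the next symbol.
Symbol C is a non-terminal. Add FIRST(C) \ {ε} = { 'y' }
C is nullable (ε ∈ FIRST(C)), continue to the next symbol.
Symbol A is a non-terminal. Add FIRST(A) \ {ε} = { 'y' }
A is nullable (ε ∈ FIRST(A)), continue to the next symbol.
All symbols are nullable, so ε is in the result.
FIRST(A C A) = { 'y', ε }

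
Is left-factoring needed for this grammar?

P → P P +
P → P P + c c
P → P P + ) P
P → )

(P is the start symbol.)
Left-factoring is needed when two productions for the same non-terminal
share a common prefix on the right-hand side.

Productions for P:
  P → P P +
  P → P P + c c
  P → P P + ) P
  P → )

Found common prefix 'P P +' in productions for P

Answer: Yes, P has productions with common prefix 'P P +'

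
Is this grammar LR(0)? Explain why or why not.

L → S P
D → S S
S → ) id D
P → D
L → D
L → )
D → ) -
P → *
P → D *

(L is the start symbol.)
No. Shift-reduce conflict between [L → ) .] and [D → ) . -]

Augment with L' → L and build the canonical LR(0) collection (I0 = CLOSURE({[L' → . L]}), then GOTO on every symbol after a dot until no new states appear). It has 17 states:
  I0: { [D → . ) -], [D → . S S], [L → . )], [L → . D], [L → . S P], [L' → . L], [S → . ) id D] }  — shift
  I1: { [D → ) . -], [L → ) .], [S → ) . id D] }  — shift, reduce
  I2: { [L → D .] }  — reduce
  I3: { [L' → L .] }  — accept
  I4: { [D → . ) -], [D → . S S], [D → S . S], [L → S . P], [P → . *], [P → . D *], [P → . D], [S → . ) id D] }  — shift
  I5: { [D → ) . -], [S → ) . id D] }  — shift
  I6: { [P → * .] }  — reduce
  I7: { [P → D . *], [P → D .] }  — shift, reduce
  I8: { [L → S P .] }  — reduce
  I9: { [D → S . S], [D → S S .], [S → . ) id D] }  — shift, reduce
  I10: { [S → ) . id D] }  — shift
  I11: { [D → S S .] }  — reduce
  I12: { [D → . ) -], [D → . S S], [S → ) id . D], [S → . ) id D] }  — shift
  I13: { [S → ) id D .] }  — reduce
  I14: { [D → S . S], [S → . ) id D] }  — shift
  I15: { [P → D * .] }  — reduce
  I16: { [D → ) - .] }  — reduce

Conflict in state I1:
  Shift-reduce conflict between [L → ) .] and [D → ) . -]
So the grammar is NOT LR(0).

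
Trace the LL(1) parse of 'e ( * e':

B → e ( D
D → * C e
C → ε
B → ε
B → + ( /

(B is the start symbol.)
LL(1) parsing maintains a stack (initially the start symbol over $) and the input. At each step: if the stack top is a terminal, match it against the current input token; if it is a non-terminal N, replace it with the RHS of M[N, lookahead] (the unique production whose predict set contains the lookahead).

Stack is shown with the top on the left.

Stack    Input      Action
--------------------------
B $      e ( * e $  output B → e ( D
e ( D $  e ( * e $  match 'e'
( D $    ( * e $    match '('
D $      * e $      output D → * C e
* C e $  * e $      match '*'
C e $    e $        output C → ε
e $      e $        match 'e'
$        $          accept

The string is accepted.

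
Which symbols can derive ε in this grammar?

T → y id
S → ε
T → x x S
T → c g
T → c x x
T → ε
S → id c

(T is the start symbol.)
A non-terminal is nullable if it can derive ε (the empty string): either it has an ε-production, or it has a production whose right-hand side consists entirely of nullable non-terminals.

ε-productions: S → ε, T → ε
So S, T are immediately nullable.
Every non-terminal is now nullable.
Nullable = { 'S', 'T' }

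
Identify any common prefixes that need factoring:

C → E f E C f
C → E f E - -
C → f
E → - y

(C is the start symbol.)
Yes, C has productions with common prefix 'E f E'

Left-factoring is needed when two productions for the same non-terminal
share a common prefix on the right-hand side.

Productions for C:
  C → E f E C f
  C → E f E - -
  C → f

Found common prefix 'E f E' in productions for C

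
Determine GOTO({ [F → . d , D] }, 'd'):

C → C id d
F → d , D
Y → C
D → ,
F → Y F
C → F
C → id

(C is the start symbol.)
{ [F → d . , D] }

GOTO(I, 'd') = CLOSURE({ [A → αX.β] : [A → α.Xβ] ∈ I, X = 'd' })

Items with dot before 'd', with the dot advanced:
  [F → . d , D] → [F → d . , D]
Closure adds nothing (no advanced item has the dot before a non-terminal).

GOTO = { [F → d . , D] }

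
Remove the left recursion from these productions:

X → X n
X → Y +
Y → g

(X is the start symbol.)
X is directly left-recursive. The standard transformation for
  A → A α₁ | ... | A α_m | β₁ | ... | β_n
is
  A  → β₁ A' | ... | β_n A'
  A' → α₁ A' | ... | α_m A' | ε

X → Y + becomes X → Y + X'
X → X n becomes X' → n X'
Add X' → ε

Productions for other non-terminals are unchanged:
  Y → g

Resulting grammar:
X → Y + X'
X' → n X'
X' → ε
Y → g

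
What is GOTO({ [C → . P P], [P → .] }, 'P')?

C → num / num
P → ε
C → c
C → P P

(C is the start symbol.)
GOTO(I, 'P') = CLOSURE({ [A → αX.β] : [A → α.Xβ] ∈ I, X = 'P' })

Items with dot before 'P', with the dot advanced:
  [C → . P P] → [C → P . P]
Closure of the advanced items:
  [C → P . P] has the dot before P: add [P → .]

GOTO = { [C → P . P], [P → .] }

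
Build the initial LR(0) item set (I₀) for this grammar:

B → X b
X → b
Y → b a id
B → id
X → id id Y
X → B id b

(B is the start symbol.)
First, augment the grammar with B' → B
I₀ = CLOSURE({ [B' → . B] }):
  [B' → . B] has the dot before B: add [B → . X b], [B → . id]
  [B → . X b] has the dot before X: add [X → . b], [X → . id id Y], [X → . B id b]
No further items can be added.

I₀ = { [B → . X b], [B → . id], [B' → . B], [X → . B id b], [X → . b], [X → . id id Y] }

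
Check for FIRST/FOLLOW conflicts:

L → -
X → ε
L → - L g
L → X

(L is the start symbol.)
No FIRST/FOLLOW conflicts.

A FIRST/FOLLOW conflict occurs when a non-terminal N has a nullable alternative N → β (β ⇒* ε) and another alternative N → α with FIRST(α) ∩ FOLLOW(N) ≠ ∅: on such a lookahead the parser cannot decide between expanding α and letting N vanish via β.

Nullable non-terminals: L, X.
FIRST sets used below: FIRST(X) = { ε }

L: nullable alternative(s) L → X; FOLLOW(L) = { $, 'g' }
  L → -: FIRST \ {ε} = { '-' } — disjoint from FOLLOW(L)
  L → - L g: FIRST \ {ε} = { '-' } — disjoint from FOLLOW(L)
  L → X: FIRST \ {ε} = { } — this is the only nullable alternative, skip
X has a nullable alternative but only one production, so nothing to check.

No FIRST/FOLLOW conflicts found.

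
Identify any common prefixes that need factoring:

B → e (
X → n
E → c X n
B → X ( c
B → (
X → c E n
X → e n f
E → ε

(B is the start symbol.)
Left-factoring is needed when two productions for the same non-terminal
share a common prefix on the right-hand side.

Productions for B:
  B → e (
  B → X ( c
  B → (
Productions for X:
  X → n
  X → c E n
  X → e n f
Productions for E:
  E → c X n
  E → ε

No common prefixes found.

Answer: No, left-factoring is not needed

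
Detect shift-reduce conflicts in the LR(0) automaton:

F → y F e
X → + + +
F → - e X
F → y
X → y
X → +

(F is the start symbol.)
A shift-reduce conflict occurs when an LR(0) state has both:
  - a complete (reduce) item [A → α .] (dot at the end), and
  - a shift item [B → β . c γ] (dot before a terminal).

Augment with F' → F and build the canonical LR(0) collection (I0 = CLOSURE({[F' → . F]}), then GOTO on every symbol after a dot until no new states appear). It has 12 states:
  I0: { [F → . - e X], [F → . y F e], [F → . y], [F' → . F] }  — shift
  I1: { [F → - . e X] }  — shift
  I2: { [F' → F .] }  — accept
  I3: { [F → . - e X], [F → . y F e], [F → . y], [F → y . F e], [F → y .] }  — shift, reduce
  I4: { [F → y F . e] }  — shift
  I5: { [F → y F e .] }  — reduce
  I6: { [F → - e . X], [X → . + + +], [X → . +], [X → . y] }  — shift
  I7: { [X → + . + +], [X → + .] }  — shift, reduce
  I8: { [F → - e X .] }  — reduce
  I9: { [X → y .] }  — reduce
  I10: { [X → + + . +] }  — shift
  I11: { [X → + + + .] }  — reduce

I3 contains reduce item [F → y .] and shift items [F → . - e X], [F → . y], [F → . y F e] — shift-reduce conflict.
I7 contains reduce item [X → + .] and shift item [X → + . + +] — shift-reduce conflict.

Answer: Yes — I3: [F → y .] vs [F → . - e X]; I7: [X → + .] vs [X → + . + +]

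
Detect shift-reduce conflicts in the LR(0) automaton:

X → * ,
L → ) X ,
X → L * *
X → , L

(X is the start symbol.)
A shift-reduce conflict occurs when an LR(0) state has both:
  - a complete (reduce) item [A → α .] (dot at the end), and
  - a shift item [B → β . c γ] (dot before a terminal).

Augment with X' → X and build the canonical LR(0) collection (I0 = CLOSURE({[X' → . X]}), then GOTO on every symbol after a dot until no new states appear). It has 12 states:
  I0: { [L → . ) X ,], [X → . * ,], [X → . , L], [X → . L * *], [X' → . X] }  — shift
  I1: { [L → ) . X ,], [L → . ) X ,], [X → . * ,], [X → . , L], [X → . L * *] }  — shift
  I2: { [X → * . ,] }  — shift
  I3: { [L → . ) X ,], [X → , . L] }  — shift
  I4: { [X → L . * *] }  — shift
  I5: { [X' → X .] }  — accept
  I6: { [X → L * . *] }  — shift
  I7: { [X → L * * .] }  — reduce
  I8: { [X → , L .] }  — reduce
  I9: { [X → * , .] }  — reduce
  I10: { [L → ) X . ,] }  — shift
  I11: { [L → ) X , .] }  — reduce

No state contains both a complete item and a shift item.

Answer: No shift-reduce conflicts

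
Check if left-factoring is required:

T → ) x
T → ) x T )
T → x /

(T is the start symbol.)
Left-factoring is needed when two productions for the same non-terminal
share a common prefix on the right-hand side.

Productions for T:
  T → ) x
  T → ) x T )
  T → x /

Found common prefix ') x' in productions for T

Answer: Yes, T has productions with common prefix ') x'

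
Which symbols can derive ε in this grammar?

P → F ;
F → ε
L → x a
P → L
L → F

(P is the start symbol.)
{ 'F', 'L', 'P' }

A non-terminal is nullable if it can derive ε (the empty string): either it has an ε-production, or it has a production whose right-hand side consists entirely of nullable non-terminals.

ε-productions: F → ε
So F is immediately nullable.
L → F: every symbol on the right is nullable, so L is nullable too.
P → L: every symbol on the right is nullable, so P is nullable too.
Every non-terminal is now nullable.
Nullable = { 'F', 'L', 'P' }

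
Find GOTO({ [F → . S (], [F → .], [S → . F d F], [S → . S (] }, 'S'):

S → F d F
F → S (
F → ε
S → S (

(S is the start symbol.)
{ [F → S . (], [S → S . (] }

GOTO(I, 'S') = CLOSURE({ [A → αX.β] : [A → α.Xβ] ∈ I, X = 'S' })

Items with dot before 'S', with the dot advanced:
  [F → . S (] → [F → S . (]
  [S → . S (] → [S → S . (]
Closure adds nothing (no advanced item has the dot before a non-terminal).

GOTO = { [F → S . (], [S → S . (] }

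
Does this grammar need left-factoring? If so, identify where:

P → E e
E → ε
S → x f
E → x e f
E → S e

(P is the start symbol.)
Left-factoring is needed when two productions for the same non-terminal
share a common prefix on the right-hand side.

Productions for E:
  E → ε
  E → x e f
  E → S e

No common prefixes found.

Answer: No, left-factoring is not needed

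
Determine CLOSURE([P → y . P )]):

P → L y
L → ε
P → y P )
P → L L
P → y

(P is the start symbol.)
{ [L → .], [P → . L L], [P → . L y], [P → . y P )], [P → . y], [P → y . P )] }

To compute CLOSURE, for each item [A → α.Bβ] where B is a non-terminal, add [B → .γ] for all productions B → γ; repeat for the newly added items until nothing changes.

Start with: [P → y . P )]
  [P → y . P )] has the dot before P: add [P → . L y], [P → . y P )], [P → . L L], [P → . y]
  [P → . L y] has the dot before L: add [L → .]
No further items can be added.

CLOSURE = { [L → .], [P → . L L], [P → . L y], [P → . y P )], [P → . y], [P → y . P )] }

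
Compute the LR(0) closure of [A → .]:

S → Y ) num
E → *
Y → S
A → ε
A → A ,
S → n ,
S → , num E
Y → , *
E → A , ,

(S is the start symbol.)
{ [A → .] }

To compute CLOSURE, for each item [A → α.Bβ] where B is a non-terminal, add [B → .γ] for all productions B → γ; repeat for the newly added items until nothing changes.

Start with: [A → .]
The dot is at the end, so nothing is added.

CLOSURE = { [A → .] }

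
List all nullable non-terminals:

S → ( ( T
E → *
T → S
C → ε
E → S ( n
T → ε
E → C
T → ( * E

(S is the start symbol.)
{ 'C', 'E', 'T' }

ε-productions: C → ε, T → ε
So C, T are immediately nullable.
E → C: every symbol on the right is nullable, so E is nullable too.
No further non-terminal can be added: every production for the remaining non-terminals contains a terminal or a non-nullable non-terminal.
Nullable = { 'C', 'E', 'T' }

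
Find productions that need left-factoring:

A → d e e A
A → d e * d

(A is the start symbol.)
Left-factoring is needed when two productions for the same non-terminal
share a common prefix on the right-hand side.

Productions for A:
  A → d e e A
  A → d e * d

Found common prefix 'd e' in productions for A

Answer: Yes, A has productions with common prefix 'd e'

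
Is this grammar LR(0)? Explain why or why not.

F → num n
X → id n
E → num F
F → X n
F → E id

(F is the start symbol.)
Yes, the grammar is LR(0)

Augment with F' → F and build the canonical LR(0) collection (I0 = CLOSURE({[F' → . F]}), then GOTO on every symbol after a dot until no new states appear). It has 11 states:
  I0: { [E → . num F], [F → . E id], [F → . X n], [F → . num n], [F' → . F], [X → . id n] }  — shift
  I1: { [F → E . id] }  — shift
  I2: { [F' → F .] }  — accept
  I3: { [F → X . n] }  — shift
  I4: { [X → id . n] }  — shift
  I5: { [E → . num F], [E → num . F], [F → . E id], [F → . X n], [F → . num n], [F → num . n], [X → . id n] }  — shift
  I6: { [E → num F .] }  — reduce
  I7: { [F → num n .] }  — reduce
  I8: { [X → id n .] }  — reduce
  I9: { [F → X n .] }  — reduce
  I10: { [F → E id .] }  — reduce

Every state is either a pure shift/goto state or contains exactly one complete item and nothing to shift — no conflicts. The grammar is LR(0).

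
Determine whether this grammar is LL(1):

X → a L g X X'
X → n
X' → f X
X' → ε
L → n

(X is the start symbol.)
No. Predict set conflict for X': { 'f' }

Relevant sets:
  FOLLOW(X') = { $, 'f' }

For X:
  PREDICT(X → a L g X X') = { 'a' }
  PREDICT(X → n) = { 'n' }
For X':
  PREDICT(X' → f X) = { 'f' }
  PREDICT(X' → ε) = { $, 'f' }
L has a single production, so nothing to check there.

Conflict found: Predict set conflict for X': { 'f' }
The grammar is NOT LL(1).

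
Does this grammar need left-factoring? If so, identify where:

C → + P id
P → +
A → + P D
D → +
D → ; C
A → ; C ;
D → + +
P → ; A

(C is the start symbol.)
Left-factoring is needed when two productions for the same non-terminal
share a common prefix on the right-hand side.

Productions for P:
  P → +
  P → ; A
Productions for A:
  A → + P D
  A → ; C ;
Productions for D:
  D → +
  D → ; C
  D → + +

Found common prefix '+' in productions for D

Answer: Yes, D has productions with common prefix '+'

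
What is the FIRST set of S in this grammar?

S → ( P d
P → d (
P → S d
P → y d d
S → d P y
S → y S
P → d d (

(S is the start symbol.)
{ '(', 'd', 'y' }

To compute FIRST(S), examine every production with S on the left-hand side, reading each right-hand side left to right until a non-nullable symbol is reached.

From S → ( P d:
  - '(' is a terminal: add '(' and stop
From S → d P y:
  - d is a terminal: add 'd' and stop
From S → y S:
  - y is a terminal: add 'y' and stop

Collecting: FIRST(S) = { '(', 'd', 'y' }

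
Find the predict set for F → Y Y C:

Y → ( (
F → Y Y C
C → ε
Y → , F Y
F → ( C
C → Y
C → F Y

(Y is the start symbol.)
PREDICT(F → Y Y C) = (FIRST(RHS) \ {ε}) ∪ (FOLLOW(F) if ε ∈ FIRST(RHS), i.e. RHS ⇒* ε)
FIRST(Y) = { '(', ',' }
FIRST(Y Y C) = { '(', ',' }
ε ∉ FIRST(Y Y C), so FOLLOW(F) is not added.
PREDICT(F → Y Y C) = { '(', ',' }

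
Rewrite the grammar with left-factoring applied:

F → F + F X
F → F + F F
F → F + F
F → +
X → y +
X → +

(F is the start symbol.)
Left-factoring transforms A → αβ₁ | αβ₂ into A → αA' and A' → β₁ | β₂
(α is the longest common prefix among the alternatives). Repeat until
no nonterminal has two alternatives with a common prefix.

Round 1: F has alternatives sharing prefix 'F + F'. Introduce F': F → F + F F'
  Add: F' → X
  Add: F' → F
  Add: F' → ε

No remaining common prefixes — done.

Resulting grammar:
F → F + F F'
F' → X
F' → F
F' → ε
F → +
X → y +
X → +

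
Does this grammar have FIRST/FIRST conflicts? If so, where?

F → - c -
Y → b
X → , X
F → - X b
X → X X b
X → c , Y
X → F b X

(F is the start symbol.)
A FIRST/FIRST conflict occurs when two productions N → α and N → β for the same non-terminal have FIRST(α) ∩ FIRST(β) ≠ ∅ (with ε ∈ FIRST of a nullable right-hand side, so two nullable alternatives also conflict).

FIRST sets of the non-terminals at (or reachable through a nullable prefix from) the front of some alternative:
  FIRST(X) = { ',', '-', 'c' }
  FIRST(F) = { '-' }

Productions for F:
  F → - c -: FIRST = { '-' }
  F → - X b: FIRST = { '-' }
Productions for X:
  X → , X: FIRST = { ',' }
  X → X X b: FIRST = { ',', '-', 'c' }
  X → c , Y: FIRST = { 'c' }
  X → F b X: FIRST = { '-' }
Y has only one production, so no FIRST/FIRST conflict is possible there.

Conflict for F: F → - c - and F → - X b
  Overlap: { '-' }
Conflict for X: X → , X and X → X X b
  Overlap: { ',' }
Conflict for X: X → X X b and X → c , Y
  Overlap: { 'c' }
Conflict for X: X → X X b and X → F b X
  Overlap: { '-' }

Answer: Yes. F → '-' c '-' / F → '-' X b on { '-' }; X → ',' X / X → X X b on { ',' }; X → X X b / X → c ',' Y on { 'c' }; X → X X b / X → F b X on { '-' }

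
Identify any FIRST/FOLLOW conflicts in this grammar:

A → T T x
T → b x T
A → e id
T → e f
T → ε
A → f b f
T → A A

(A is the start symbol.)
Yes. T → b x T with FOLLOW(T) on { 'b' }; T → e f with FOLLOW(T) on { 'e' }; T → A A with FOLLOW(T) on { 'b', 'e', 'f', 'x' }

A FIRST/FOLLOW conflict occurs when a non-terminal N has a nullable alternative N → β (β ⇒* ε) and another alternative N → α with FIRST(α) ∩ FOLLOW(N) ≠ ∅: on such a lookahead the parser cannot decide between expanding α and letting N vanish via β.

Nullable non-terminals: T.
FIRST sets used below: FIRST(A) = { 'b', 'e', 'f', 'x' }

T: nullable alternative(s) T → ε; FOLLOW(T) = { 'b', 'e', 'f', 'x' }
  T → b x T: FIRST \ {ε} = { 'b' } — overlaps FOLLOW(T) on { 'b' }: CONFLICT
  T → e f: FIRST \ {ε} = { 'e' } — overlaps FOLLOW(T) on { 'e' }: CONFLICT
  T → ε: FIRST \ {ε} = { } — this is the only nullable alternative, skip
  T → A A: FIRST \ {ε} = { 'b', 'e', 'f', 'x' } — overlaps FOLLOW(T) on { 'b', 'e', 'f', 'x' }: CONFLICT

A has no nullable alternative, so no FIRST/FOLLOW check is needed there.

So the grammar has 3 FIRST/FOLLOW conflicts (marked CONFLICT above).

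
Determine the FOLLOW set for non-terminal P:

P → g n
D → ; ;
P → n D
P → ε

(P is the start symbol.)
{ $ }

To compute FOLLOW(P), find every occurrence of P on a right-hand side N → α P β: add FIRST(β) \ {ε}, and if β is empty or nullable also add FOLLOW(N). Iterate to a fixed point.

P is the start symbol, so $ ∈ FOLLOW(P).
P does not occur on any right-hand side.

Taking the union: FOLLOW(P) = { $ }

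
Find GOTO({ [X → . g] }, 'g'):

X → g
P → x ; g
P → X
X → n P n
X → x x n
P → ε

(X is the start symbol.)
{ [X → g .] }

GOTO(I, 'g') = CLOSURE({ [A → αX.β] : [A → α.Xβ] ∈ I, X = 'g' })

Items with dot before 'g', with the dot advanced:
  [X → . g] → [X → g .]
Closure adds nothing (no advanced item has the dot before a non-terminal).

GOTO = { [X → g .] }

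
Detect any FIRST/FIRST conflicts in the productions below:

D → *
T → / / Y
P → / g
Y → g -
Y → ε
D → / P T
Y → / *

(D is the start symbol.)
No FIRST/FIRST conflicts.

A FIRST/FIRST conflict occurs when two productions N → α and N → β for the same non-terminal have FIRST(α) ∩ FIRST(β) ≠ ∅ (with ε ∈ FIRST of a nullable right-hand side, so two nullable alternatives also conflict).

Productions for D:
  D → *: FIRST = { '*' }
  D → / P T: FIRST = { '/' }
Productions for Y:
  Y → g -: FIRST = { 'g' }
  Y → ε: FIRST = { ε }
  Y → / *: FIRST = { '/' }
T, P have only one production, so no FIRST/FIRST conflict is possible there.

All alternatives of each non-terminal have pairwise disjoint FIRST sets.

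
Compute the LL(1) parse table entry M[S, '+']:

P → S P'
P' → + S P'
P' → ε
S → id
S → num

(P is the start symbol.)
To find M[S, '+'], we find productions for S where '+' is in the predict set (PREDICT(N → α) = (FIRST(α) \ {ε}) ∪ (FOLLOW(N) if α ⇒* ε)).

S → id: PREDICT = { 'id' }
S → num: PREDICT = { 'num' }

M[S, '+'] is empty (no production applies)

Answer: Empty (error entry)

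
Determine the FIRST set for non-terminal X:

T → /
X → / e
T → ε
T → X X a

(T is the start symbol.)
{ '/' }

To compute FIRST(X), examine every production with X on the left-hand side, reading each right-hand side left to right until a non-nullable symbol is reached.

From X → / e:
  - '/' is a terminal: add '/' and stop

Collecting: FIRST(X) = { '/' }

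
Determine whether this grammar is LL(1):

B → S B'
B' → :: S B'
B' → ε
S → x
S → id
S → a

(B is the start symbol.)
Yes, the grammar is LL(1).

A grammar is LL(1) if for each non-terminal N with multiple productions, the predict sets of those productions are pairwise disjoint, where PREDICT(N → α) = (FIRST(α) \ {ε}) ∪ (FOLLOW(N) if α ⇒* ε).

Relevant sets:
  FOLLOW(B') = { $ }

For B':
  PREDICT(B' → :: S B') = { '::' }
  PREDICT(B' → ε) = { $ }
For S:
  PREDICT(S → x) = { 'x' }
  PREDICT(S → id) = { 'id' }
  PREDICT(S → a) = { 'a' }
B has a single production, so nothing to check there.

All predict sets are disjoint. The grammar IS LL(1).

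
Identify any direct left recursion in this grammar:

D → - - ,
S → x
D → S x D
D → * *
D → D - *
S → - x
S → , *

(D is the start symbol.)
D → - - ,: starts with '-'
S → x: starts with x
D → S x D: starts with S
D → * *: starts with '*'
D → D - *: LEFT RECURSIVE (starts with D)
S → - x: starts with '-'
S → , *: starts with ','

The grammar has direct left recursion on: D.

Answer: Yes, D is left-recursive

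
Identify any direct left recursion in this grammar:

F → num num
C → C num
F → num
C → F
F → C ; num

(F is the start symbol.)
Direct left recursion occurs when N → N α for some non-terminal N (the right-hand side begins with the left-hand side itself).

F → num num: starts with num
C → C num: LEFT RECURSIVE (starts with C)
F → num: starts with num
C → F: starts with F
F → C ; num: starts with C

The grammar has direct left recursion on: C.

Answer: Yes, C is left-recursive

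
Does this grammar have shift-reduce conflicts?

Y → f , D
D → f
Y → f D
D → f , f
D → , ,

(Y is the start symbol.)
Yes — I5: [D → f .] vs [D → f . , f]; I8: [D → , , .] vs [D → , . ,]

Augment with Y' → Y and build the canonical LR(0) collection (I0 = CLOSURE({[Y' → . Y]}), then GOTO on every symbol after a dot until no new states appear). It has 11 states:
  I0: { [Y → . f , D], [Y → . f D], [Y' → . Y] }  — shift
  I1: { [Y' → Y .] }  — accept
  I2: { [D → . , ,], [D → . f , f], [D → . f], [Y → f . , D], [Y → f . D] }  — shift
  I3: { [D → , . ,], [D → . , ,], [D → . f , f], [D → . f], [Y → f , . D] }  — shift
  I4: { [Y → f D .] }  — reduce
  I5: { [D → f . , f], [D → f .] }  — shift, reduce
  I6: { [D → f , . f] }  — shift
  I7: { [D → f , f .] }  — reduce
  I8: { [D → , , .], [D → , . ,] }  — shift, reduce
  I9: { [Y → f , D .] }  — reduce
  I10: { [D → , , .] }  — reduce

I5 contains reduce item [D → f .] and shift item [D → f . , f] — shift-reduce conflict.
I8 contains reduce item [D → , , .] and shift item [D → , . ,] — shift-reduce conflict.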